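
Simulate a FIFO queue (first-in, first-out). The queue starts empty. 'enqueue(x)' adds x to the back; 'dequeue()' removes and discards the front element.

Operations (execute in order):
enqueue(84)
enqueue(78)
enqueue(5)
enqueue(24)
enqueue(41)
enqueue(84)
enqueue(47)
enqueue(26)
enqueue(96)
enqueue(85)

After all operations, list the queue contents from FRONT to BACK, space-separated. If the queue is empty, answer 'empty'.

enqueue(84): [84]
enqueue(78): [84, 78]
enqueue(5): [84, 78, 5]
enqueue(24): [84, 78, 5, 24]
enqueue(41): [84, 78, 5, 24, 41]
enqueue(84): [84, 78, 5, 24, 41, 84]
enqueue(47): [84, 78, 5, 24, 41, 84, 47]
enqueue(26): [84, 78, 5, 24, 41, 84, 47, 26]
enqueue(96): [84, 78, 5, 24, 41, 84, 47, 26, 96]
enqueue(85): [84, 78, 5, 24, 41, 84, 47, 26, 96, 85]

Answer: 84 78 5 24 41 84 47 26 96 85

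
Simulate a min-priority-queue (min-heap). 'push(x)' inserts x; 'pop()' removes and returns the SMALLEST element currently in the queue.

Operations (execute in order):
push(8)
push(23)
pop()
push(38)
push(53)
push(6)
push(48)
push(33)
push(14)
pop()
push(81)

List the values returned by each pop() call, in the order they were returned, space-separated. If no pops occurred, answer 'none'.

Answer: 8 6

Derivation:
push(8): heap contents = [8]
push(23): heap contents = [8, 23]
pop() → 8: heap contents = [23]
push(38): heap contents = [23, 38]
push(53): heap contents = [23, 38, 53]
push(6): heap contents = [6, 23, 38, 53]
push(48): heap contents = [6, 23, 38, 48, 53]
push(33): heap contents = [6, 23, 33, 38, 48, 53]
push(14): heap contents = [6, 14, 23, 33, 38, 48, 53]
pop() → 6: heap contents = [14, 23, 33, 38, 48, 53]
push(81): heap contents = [14, 23, 33, 38, 48, 53, 81]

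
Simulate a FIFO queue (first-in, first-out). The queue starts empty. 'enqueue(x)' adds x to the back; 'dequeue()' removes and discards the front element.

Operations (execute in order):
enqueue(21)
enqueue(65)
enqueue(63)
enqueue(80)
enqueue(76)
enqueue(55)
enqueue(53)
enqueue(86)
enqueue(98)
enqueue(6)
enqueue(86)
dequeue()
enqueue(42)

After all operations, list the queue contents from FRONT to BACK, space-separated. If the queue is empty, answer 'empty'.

enqueue(21): [21]
enqueue(65): [21, 65]
enqueue(63): [21, 65, 63]
enqueue(80): [21, 65, 63, 80]
enqueue(76): [21, 65, 63, 80, 76]
enqueue(55): [21, 65, 63, 80, 76, 55]
enqueue(53): [21, 65, 63, 80, 76, 55, 53]
enqueue(86): [21, 65, 63, 80, 76, 55, 53, 86]
enqueue(98): [21, 65, 63, 80, 76, 55, 53, 86, 98]
enqueue(6): [21, 65, 63, 80, 76, 55, 53, 86, 98, 6]
enqueue(86): [21, 65, 63, 80, 76, 55, 53, 86, 98, 6, 86]
dequeue(): [65, 63, 80, 76, 55, 53, 86, 98, 6, 86]
enqueue(42): [65, 63, 80, 76, 55, 53, 86, 98, 6, 86, 42]

Answer: 65 63 80 76 55 53 86 98 6 86 42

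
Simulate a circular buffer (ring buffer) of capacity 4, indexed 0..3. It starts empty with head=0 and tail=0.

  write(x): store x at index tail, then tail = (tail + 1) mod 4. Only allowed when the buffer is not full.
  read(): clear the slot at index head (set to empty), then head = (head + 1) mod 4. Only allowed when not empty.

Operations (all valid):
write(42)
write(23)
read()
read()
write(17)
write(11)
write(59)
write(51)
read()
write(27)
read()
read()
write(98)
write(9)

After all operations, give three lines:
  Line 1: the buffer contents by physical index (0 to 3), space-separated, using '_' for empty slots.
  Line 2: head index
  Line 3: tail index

write(42): buf=[42 _ _ _], head=0, tail=1, size=1
write(23): buf=[42 23 _ _], head=0, tail=2, size=2
read(): buf=[_ 23 _ _], head=1, tail=2, size=1
read(): buf=[_ _ _ _], head=2, tail=2, size=0
write(17): buf=[_ _ 17 _], head=2, tail=3, size=1
write(11): buf=[_ _ 17 11], head=2, tail=0, size=2
write(59): buf=[59 _ 17 11], head=2, tail=1, size=3
write(51): buf=[59 51 17 11], head=2, tail=2, size=4
read(): buf=[59 51 _ 11], head=3, tail=2, size=3
write(27): buf=[59 51 27 11], head=3, tail=3, size=4
read(): buf=[59 51 27 _], head=0, tail=3, size=3
read(): buf=[_ 51 27 _], head=1, tail=3, size=2
write(98): buf=[_ 51 27 98], head=1, tail=0, size=3
write(9): buf=[9 51 27 98], head=1, tail=1, size=4

Answer: 9 51 27 98
1
1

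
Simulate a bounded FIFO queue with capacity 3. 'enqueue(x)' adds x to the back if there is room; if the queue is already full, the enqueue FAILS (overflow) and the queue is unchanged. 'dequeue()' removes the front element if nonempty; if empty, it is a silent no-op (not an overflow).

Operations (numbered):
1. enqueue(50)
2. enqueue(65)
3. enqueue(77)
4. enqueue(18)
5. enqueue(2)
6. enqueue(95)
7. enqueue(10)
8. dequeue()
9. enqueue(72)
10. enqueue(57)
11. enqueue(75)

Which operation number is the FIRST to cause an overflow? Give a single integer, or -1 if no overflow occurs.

Answer: 4

Derivation:
1. enqueue(50): size=1
2. enqueue(65): size=2
3. enqueue(77): size=3
4. enqueue(18): size=3=cap → OVERFLOW (fail)
5. enqueue(2): size=3=cap → OVERFLOW (fail)
6. enqueue(95): size=3=cap → OVERFLOW (fail)
7. enqueue(10): size=3=cap → OVERFLOW (fail)
8. dequeue(): size=2
9. enqueue(72): size=3
10. enqueue(57): size=3=cap → OVERFLOW (fail)
11. enqueue(75): size=3=cap → OVERFLOW (fail)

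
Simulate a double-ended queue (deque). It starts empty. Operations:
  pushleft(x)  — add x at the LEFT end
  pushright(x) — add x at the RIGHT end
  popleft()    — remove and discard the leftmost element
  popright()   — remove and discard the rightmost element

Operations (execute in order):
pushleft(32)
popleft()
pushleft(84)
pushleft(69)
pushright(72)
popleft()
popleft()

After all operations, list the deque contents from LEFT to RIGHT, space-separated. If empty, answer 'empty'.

pushleft(32): [32]
popleft(): []
pushleft(84): [84]
pushleft(69): [69, 84]
pushright(72): [69, 84, 72]
popleft(): [84, 72]
popleft(): [72]

Answer: 72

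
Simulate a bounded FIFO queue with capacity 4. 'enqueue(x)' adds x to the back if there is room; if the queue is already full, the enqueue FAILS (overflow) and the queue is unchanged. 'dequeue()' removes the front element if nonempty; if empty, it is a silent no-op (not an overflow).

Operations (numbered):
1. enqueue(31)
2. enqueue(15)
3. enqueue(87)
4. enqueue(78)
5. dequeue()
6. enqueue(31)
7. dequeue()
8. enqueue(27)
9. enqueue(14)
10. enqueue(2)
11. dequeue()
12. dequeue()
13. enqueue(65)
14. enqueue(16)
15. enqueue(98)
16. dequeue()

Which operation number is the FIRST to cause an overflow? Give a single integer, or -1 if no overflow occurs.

1. enqueue(31): size=1
2. enqueue(15): size=2
3. enqueue(87): size=3
4. enqueue(78): size=4
5. dequeue(): size=3
6. enqueue(31): size=4
7. dequeue(): size=3
8. enqueue(27): size=4
9. enqueue(14): size=4=cap → OVERFLOW (fail)
10. enqueue(2): size=4=cap → OVERFLOW (fail)
11. dequeue(): size=3
12. dequeue(): size=2
13. enqueue(65): size=3
14. enqueue(16): size=4
15. enqueue(98): size=4=cap → OVERFLOW (fail)
16. dequeue(): size=3

Answer: 9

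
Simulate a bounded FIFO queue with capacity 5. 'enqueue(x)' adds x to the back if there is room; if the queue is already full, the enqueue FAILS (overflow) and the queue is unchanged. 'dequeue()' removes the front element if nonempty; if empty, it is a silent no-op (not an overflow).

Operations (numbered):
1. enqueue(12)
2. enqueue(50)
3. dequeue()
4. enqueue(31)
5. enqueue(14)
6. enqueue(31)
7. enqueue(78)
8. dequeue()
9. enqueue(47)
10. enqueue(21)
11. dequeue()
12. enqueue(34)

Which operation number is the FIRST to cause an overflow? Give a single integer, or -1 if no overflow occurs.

Answer: 10

Derivation:
1. enqueue(12): size=1
2. enqueue(50): size=2
3. dequeue(): size=1
4. enqueue(31): size=2
5. enqueue(14): size=3
6. enqueue(31): size=4
7. enqueue(78): size=5
8. dequeue(): size=4
9. enqueue(47): size=5
10. enqueue(21): size=5=cap → OVERFLOW (fail)
11. dequeue(): size=4
12. enqueue(34): size=5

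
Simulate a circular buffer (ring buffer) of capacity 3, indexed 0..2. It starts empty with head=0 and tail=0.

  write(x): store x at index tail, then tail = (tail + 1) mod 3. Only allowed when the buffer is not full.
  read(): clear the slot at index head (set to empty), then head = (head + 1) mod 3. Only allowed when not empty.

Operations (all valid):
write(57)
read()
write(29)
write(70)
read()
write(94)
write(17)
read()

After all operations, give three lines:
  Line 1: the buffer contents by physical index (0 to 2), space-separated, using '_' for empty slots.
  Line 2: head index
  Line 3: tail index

write(57): buf=[57 _ _], head=0, tail=1, size=1
read(): buf=[_ _ _], head=1, tail=1, size=0
write(29): buf=[_ 29 _], head=1, tail=2, size=1
write(70): buf=[_ 29 70], head=1, tail=0, size=2
read(): buf=[_ _ 70], head=2, tail=0, size=1
write(94): buf=[94 _ 70], head=2, tail=1, size=2
write(17): buf=[94 17 70], head=2, tail=2, size=3
read(): buf=[94 17 _], head=0, tail=2, size=2

Answer: 94 17 _
0
2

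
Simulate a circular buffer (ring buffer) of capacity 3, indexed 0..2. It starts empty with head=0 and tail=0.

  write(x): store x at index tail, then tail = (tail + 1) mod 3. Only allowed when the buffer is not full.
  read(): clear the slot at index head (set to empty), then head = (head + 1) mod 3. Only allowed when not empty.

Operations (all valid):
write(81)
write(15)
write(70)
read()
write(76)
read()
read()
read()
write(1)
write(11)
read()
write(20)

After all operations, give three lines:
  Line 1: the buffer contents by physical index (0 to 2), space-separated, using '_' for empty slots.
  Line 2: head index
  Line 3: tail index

Answer: 20 _ 11
2
1

Derivation:
write(81): buf=[81 _ _], head=0, tail=1, size=1
write(15): buf=[81 15 _], head=0, tail=2, size=2
write(70): buf=[81 15 70], head=0, tail=0, size=3
read(): buf=[_ 15 70], head=1, tail=0, size=2
write(76): buf=[76 15 70], head=1, tail=1, size=3
read(): buf=[76 _ 70], head=2, tail=1, size=2
read(): buf=[76 _ _], head=0, tail=1, size=1
read(): buf=[_ _ _], head=1, tail=1, size=0
write(1): buf=[_ 1 _], head=1, tail=2, size=1
write(11): buf=[_ 1 11], head=1, tail=0, size=2
read(): buf=[_ _ 11], head=2, tail=0, size=1
write(20): buf=[20 _ 11], head=2, tail=1, size=2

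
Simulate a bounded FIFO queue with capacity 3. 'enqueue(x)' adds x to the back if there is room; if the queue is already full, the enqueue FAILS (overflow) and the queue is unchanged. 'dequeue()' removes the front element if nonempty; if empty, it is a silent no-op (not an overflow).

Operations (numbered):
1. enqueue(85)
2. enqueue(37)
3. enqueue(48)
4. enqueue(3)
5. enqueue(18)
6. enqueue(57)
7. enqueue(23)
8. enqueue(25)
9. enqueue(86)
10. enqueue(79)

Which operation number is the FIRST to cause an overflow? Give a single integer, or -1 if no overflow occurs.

Answer: 4

Derivation:
1. enqueue(85): size=1
2. enqueue(37): size=2
3. enqueue(48): size=3
4. enqueue(3): size=3=cap → OVERFLOW (fail)
5. enqueue(18): size=3=cap → OVERFLOW (fail)
6. enqueue(57): size=3=cap → OVERFLOW (fail)
7. enqueue(23): size=3=cap → OVERFLOW (fail)
8. enqueue(25): size=3=cap → OVERFLOW (fail)
9. enqueue(86): size=3=cap → OVERFLOW (fail)
10. enqueue(79): size=3=cap → OVERFLOW (fail)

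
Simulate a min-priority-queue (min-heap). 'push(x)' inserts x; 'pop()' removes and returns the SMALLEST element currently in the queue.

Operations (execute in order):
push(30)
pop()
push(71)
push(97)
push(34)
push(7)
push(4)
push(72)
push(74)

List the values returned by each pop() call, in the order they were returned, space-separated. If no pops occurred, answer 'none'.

Answer: 30

Derivation:
push(30): heap contents = [30]
pop() → 30: heap contents = []
push(71): heap contents = [71]
push(97): heap contents = [71, 97]
push(34): heap contents = [34, 71, 97]
push(7): heap contents = [7, 34, 71, 97]
push(4): heap contents = [4, 7, 34, 71, 97]
push(72): heap contents = [4, 7, 34, 71, 72, 97]
push(74): heap contents = [4, 7, 34, 71, 72, 74, 97]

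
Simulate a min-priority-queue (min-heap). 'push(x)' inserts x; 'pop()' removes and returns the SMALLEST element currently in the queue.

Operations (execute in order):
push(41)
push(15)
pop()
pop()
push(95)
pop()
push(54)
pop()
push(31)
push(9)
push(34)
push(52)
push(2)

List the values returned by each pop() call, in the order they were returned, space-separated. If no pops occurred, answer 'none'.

push(41): heap contents = [41]
push(15): heap contents = [15, 41]
pop() → 15: heap contents = [41]
pop() → 41: heap contents = []
push(95): heap contents = [95]
pop() → 95: heap contents = []
push(54): heap contents = [54]
pop() → 54: heap contents = []
push(31): heap contents = [31]
push(9): heap contents = [9, 31]
push(34): heap contents = [9, 31, 34]
push(52): heap contents = [9, 31, 34, 52]
push(2): heap contents = [2, 9, 31, 34, 52]

Answer: 15 41 95 54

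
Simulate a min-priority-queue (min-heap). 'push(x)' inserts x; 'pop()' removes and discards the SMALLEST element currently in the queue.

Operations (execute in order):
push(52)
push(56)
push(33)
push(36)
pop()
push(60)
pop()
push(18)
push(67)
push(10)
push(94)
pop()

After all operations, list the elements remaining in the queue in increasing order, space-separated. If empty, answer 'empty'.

push(52): heap contents = [52]
push(56): heap contents = [52, 56]
push(33): heap contents = [33, 52, 56]
push(36): heap contents = [33, 36, 52, 56]
pop() → 33: heap contents = [36, 52, 56]
push(60): heap contents = [36, 52, 56, 60]
pop() → 36: heap contents = [52, 56, 60]
push(18): heap contents = [18, 52, 56, 60]
push(67): heap contents = [18, 52, 56, 60, 67]
push(10): heap contents = [10, 18, 52, 56, 60, 67]
push(94): heap contents = [10, 18, 52, 56, 60, 67, 94]
pop() → 10: heap contents = [18, 52, 56, 60, 67, 94]

Answer: 18 52 56 60 67 94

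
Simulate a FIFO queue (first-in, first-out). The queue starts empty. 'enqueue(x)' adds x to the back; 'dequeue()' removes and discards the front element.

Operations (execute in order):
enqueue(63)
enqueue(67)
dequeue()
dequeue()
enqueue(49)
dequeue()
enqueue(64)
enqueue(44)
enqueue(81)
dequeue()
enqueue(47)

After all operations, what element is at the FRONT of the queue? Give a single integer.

Answer: 44

Derivation:
enqueue(63): queue = [63]
enqueue(67): queue = [63, 67]
dequeue(): queue = [67]
dequeue(): queue = []
enqueue(49): queue = [49]
dequeue(): queue = []
enqueue(64): queue = [64]
enqueue(44): queue = [64, 44]
enqueue(81): queue = [64, 44, 81]
dequeue(): queue = [44, 81]
enqueue(47): queue = [44, 81, 47]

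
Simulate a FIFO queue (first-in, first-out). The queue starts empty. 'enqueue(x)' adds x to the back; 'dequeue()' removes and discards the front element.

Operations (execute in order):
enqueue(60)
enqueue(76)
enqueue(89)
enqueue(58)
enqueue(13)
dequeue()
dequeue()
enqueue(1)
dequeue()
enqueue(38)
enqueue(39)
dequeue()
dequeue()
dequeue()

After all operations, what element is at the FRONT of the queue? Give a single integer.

Answer: 38

Derivation:
enqueue(60): queue = [60]
enqueue(76): queue = [60, 76]
enqueue(89): queue = [60, 76, 89]
enqueue(58): queue = [60, 76, 89, 58]
enqueue(13): queue = [60, 76, 89, 58, 13]
dequeue(): queue = [76, 89, 58, 13]
dequeue(): queue = [89, 58, 13]
enqueue(1): queue = [89, 58, 13, 1]
dequeue(): queue = [58, 13, 1]
enqueue(38): queue = [58, 13, 1, 38]
enqueue(39): queue = [58, 13, 1, 38, 39]
dequeue(): queue = [13, 1, 38, 39]
dequeue(): queue = [1, 38, 39]
dequeue(): queue = [38, 39]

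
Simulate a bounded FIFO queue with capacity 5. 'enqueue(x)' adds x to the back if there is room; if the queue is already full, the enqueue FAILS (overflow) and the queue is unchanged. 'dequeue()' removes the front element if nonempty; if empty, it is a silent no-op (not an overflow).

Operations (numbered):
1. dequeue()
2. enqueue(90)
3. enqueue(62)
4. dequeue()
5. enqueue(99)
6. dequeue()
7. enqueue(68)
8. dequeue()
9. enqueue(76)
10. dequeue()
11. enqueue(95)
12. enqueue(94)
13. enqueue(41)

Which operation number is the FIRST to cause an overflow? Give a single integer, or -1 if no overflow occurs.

Answer: -1

Derivation:
1. dequeue(): empty, no-op, size=0
2. enqueue(90): size=1
3. enqueue(62): size=2
4. dequeue(): size=1
5. enqueue(99): size=2
6. dequeue(): size=1
7. enqueue(68): size=2
8. dequeue(): size=1
9. enqueue(76): size=2
10. dequeue(): size=1
11. enqueue(95): size=2
12. enqueue(94): size=3
13. enqueue(41): size=4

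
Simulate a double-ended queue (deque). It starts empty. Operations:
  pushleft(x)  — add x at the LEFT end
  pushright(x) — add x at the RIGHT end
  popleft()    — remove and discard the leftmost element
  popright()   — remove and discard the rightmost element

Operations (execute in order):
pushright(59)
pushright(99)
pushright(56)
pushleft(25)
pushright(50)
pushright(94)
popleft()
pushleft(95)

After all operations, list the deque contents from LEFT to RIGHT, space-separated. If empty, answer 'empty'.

pushright(59): [59]
pushright(99): [59, 99]
pushright(56): [59, 99, 56]
pushleft(25): [25, 59, 99, 56]
pushright(50): [25, 59, 99, 56, 50]
pushright(94): [25, 59, 99, 56, 50, 94]
popleft(): [59, 99, 56, 50, 94]
pushleft(95): [95, 59, 99, 56, 50, 94]

Answer: 95 59 99 56 50 94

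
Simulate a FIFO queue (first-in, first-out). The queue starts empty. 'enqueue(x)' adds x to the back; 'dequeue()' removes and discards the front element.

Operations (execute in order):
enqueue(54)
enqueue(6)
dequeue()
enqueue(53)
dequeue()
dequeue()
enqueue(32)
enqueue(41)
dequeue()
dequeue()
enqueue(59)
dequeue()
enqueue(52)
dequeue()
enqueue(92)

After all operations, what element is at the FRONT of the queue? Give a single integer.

Answer: 92

Derivation:
enqueue(54): queue = [54]
enqueue(6): queue = [54, 6]
dequeue(): queue = [6]
enqueue(53): queue = [6, 53]
dequeue(): queue = [53]
dequeue(): queue = []
enqueue(32): queue = [32]
enqueue(41): queue = [32, 41]
dequeue(): queue = [41]
dequeue(): queue = []
enqueue(59): queue = [59]
dequeue(): queue = []
enqueue(52): queue = [52]
dequeue(): queue = []
enqueue(92): queue = [92]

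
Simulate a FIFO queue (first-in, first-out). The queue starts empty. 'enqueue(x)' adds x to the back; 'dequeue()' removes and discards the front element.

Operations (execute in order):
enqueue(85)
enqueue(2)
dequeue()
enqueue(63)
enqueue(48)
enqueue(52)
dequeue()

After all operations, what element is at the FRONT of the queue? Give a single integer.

Answer: 63

Derivation:
enqueue(85): queue = [85]
enqueue(2): queue = [85, 2]
dequeue(): queue = [2]
enqueue(63): queue = [2, 63]
enqueue(48): queue = [2, 63, 48]
enqueue(52): queue = [2, 63, 48, 52]
dequeue(): queue = [63, 48, 52]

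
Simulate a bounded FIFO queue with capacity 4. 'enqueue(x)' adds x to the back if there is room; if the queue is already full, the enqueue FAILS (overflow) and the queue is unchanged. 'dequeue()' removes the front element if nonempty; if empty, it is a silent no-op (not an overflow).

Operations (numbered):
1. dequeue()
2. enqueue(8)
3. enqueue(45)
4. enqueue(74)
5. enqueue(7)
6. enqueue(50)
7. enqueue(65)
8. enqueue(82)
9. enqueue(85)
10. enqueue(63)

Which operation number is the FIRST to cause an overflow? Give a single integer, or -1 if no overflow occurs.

1. dequeue(): empty, no-op, size=0
2. enqueue(8): size=1
3. enqueue(45): size=2
4. enqueue(74): size=3
5. enqueue(7): size=4
6. enqueue(50): size=4=cap → OVERFLOW (fail)
7. enqueue(65): size=4=cap → OVERFLOW (fail)
8. enqueue(82): size=4=cap → OVERFLOW (fail)
9. enqueue(85): size=4=cap → OVERFLOW (fail)
10. enqueue(63): size=4=cap → OVERFLOW (fail)

Answer: 6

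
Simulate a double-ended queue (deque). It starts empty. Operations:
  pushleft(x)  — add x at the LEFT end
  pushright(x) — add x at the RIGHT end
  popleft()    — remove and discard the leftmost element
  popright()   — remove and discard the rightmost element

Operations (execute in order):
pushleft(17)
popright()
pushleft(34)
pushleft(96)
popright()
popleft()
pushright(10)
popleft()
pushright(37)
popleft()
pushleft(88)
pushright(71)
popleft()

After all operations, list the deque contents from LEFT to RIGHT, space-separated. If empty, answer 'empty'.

pushleft(17): [17]
popright(): []
pushleft(34): [34]
pushleft(96): [96, 34]
popright(): [96]
popleft(): []
pushright(10): [10]
popleft(): []
pushright(37): [37]
popleft(): []
pushleft(88): [88]
pushright(71): [88, 71]
popleft(): [71]

Answer: 71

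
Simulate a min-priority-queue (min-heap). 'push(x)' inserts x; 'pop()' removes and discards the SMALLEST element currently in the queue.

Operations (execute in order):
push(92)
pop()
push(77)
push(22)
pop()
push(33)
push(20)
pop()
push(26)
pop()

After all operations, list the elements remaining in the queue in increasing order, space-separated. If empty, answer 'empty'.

Answer: 33 77

Derivation:
push(92): heap contents = [92]
pop() → 92: heap contents = []
push(77): heap contents = [77]
push(22): heap contents = [22, 77]
pop() → 22: heap contents = [77]
push(33): heap contents = [33, 77]
push(20): heap contents = [20, 33, 77]
pop() → 20: heap contents = [33, 77]
push(26): heap contents = [26, 33, 77]
pop() → 26: heap contents = [33, 77]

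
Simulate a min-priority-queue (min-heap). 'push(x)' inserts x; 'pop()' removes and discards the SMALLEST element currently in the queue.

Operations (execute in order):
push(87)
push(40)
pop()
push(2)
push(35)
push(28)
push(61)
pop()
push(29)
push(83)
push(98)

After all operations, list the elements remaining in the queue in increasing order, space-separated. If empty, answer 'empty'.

Answer: 28 29 35 61 83 87 98

Derivation:
push(87): heap contents = [87]
push(40): heap contents = [40, 87]
pop() → 40: heap contents = [87]
push(2): heap contents = [2, 87]
push(35): heap contents = [2, 35, 87]
push(28): heap contents = [2, 28, 35, 87]
push(61): heap contents = [2, 28, 35, 61, 87]
pop() → 2: heap contents = [28, 35, 61, 87]
push(29): heap contents = [28, 29, 35, 61, 87]
push(83): heap contents = [28, 29, 35, 61, 83, 87]
push(98): heap contents = [28, 29, 35, 61, 83, 87, 98]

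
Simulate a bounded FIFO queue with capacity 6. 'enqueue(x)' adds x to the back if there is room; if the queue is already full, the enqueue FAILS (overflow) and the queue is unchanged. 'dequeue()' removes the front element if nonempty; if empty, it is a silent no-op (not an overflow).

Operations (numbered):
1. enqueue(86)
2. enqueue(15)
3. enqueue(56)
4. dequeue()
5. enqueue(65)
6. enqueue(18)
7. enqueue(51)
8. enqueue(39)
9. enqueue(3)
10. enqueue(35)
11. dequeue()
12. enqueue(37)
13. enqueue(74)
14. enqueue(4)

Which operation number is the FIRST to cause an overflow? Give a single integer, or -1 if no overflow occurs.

Answer: 9

Derivation:
1. enqueue(86): size=1
2. enqueue(15): size=2
3. enqueue(56): size=3
4. dequeue(): size=2
5. enqueue(65): size=3
6. enqueue(18): size=4
7. enqueue(51): size=5
8. enqueue(39): size=6
9. enqueue(3): size=6=cap → OVERFLOW (fail)
10. enqueue(35): size=6=cap → OVERFLOW (fail)
11. dequeue(): size=5
12. enqueue(37): size=6
13. enqueue(74): size=6=cap → OVERFLOW (fail)
14. enqueue(4): size=6=cap → OVERFLOW (fail)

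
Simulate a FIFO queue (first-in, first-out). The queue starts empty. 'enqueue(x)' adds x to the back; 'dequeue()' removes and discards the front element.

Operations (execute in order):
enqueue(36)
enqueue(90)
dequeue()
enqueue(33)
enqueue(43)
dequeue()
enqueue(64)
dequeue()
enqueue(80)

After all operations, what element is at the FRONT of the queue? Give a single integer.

Answer: 43

Derivation:
enqueue(36): queue = [36]
enqueue(90): queue = [36, 90]
dequeue(): queue = [90]
enqueue(33): queue = [90, 33]
enqueue(43): queue = [90, 33, 43]
dequeue(): queue = [33, 43]
enqueue(64): queue = [33, 43, 64]
dequeue(): queue = [43, 64]
enqueue(80): queue = [43, 64, 80]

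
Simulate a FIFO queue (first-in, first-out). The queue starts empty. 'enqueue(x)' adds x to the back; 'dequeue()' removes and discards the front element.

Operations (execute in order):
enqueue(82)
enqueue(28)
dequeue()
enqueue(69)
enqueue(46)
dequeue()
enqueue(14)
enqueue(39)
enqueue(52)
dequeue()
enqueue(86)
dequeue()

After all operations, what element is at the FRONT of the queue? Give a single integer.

Answer: 14

Derivation:
enqueue(82): queue = [82]
enqueue(28): queue = [82, 28]
dequeue(): queue = [28]
enqueue(69): queue = [28, 69]
enqueue(46): queue = [28, 69, 46]
dequeue(): queue = [69, 46]
enqueue(14): queue = [69, 46, 14]
enqueue(39): queue = [69, 46, 14, 39]
enqueue(52): queue = [69, 46, 14, 39, 52]
dequeue(): queue = [46, 14, 39, 52]
enqueue(86): queue = [46, 14, 39, 52, 86]
dequeue(): queue = [14, 39, 52, 86]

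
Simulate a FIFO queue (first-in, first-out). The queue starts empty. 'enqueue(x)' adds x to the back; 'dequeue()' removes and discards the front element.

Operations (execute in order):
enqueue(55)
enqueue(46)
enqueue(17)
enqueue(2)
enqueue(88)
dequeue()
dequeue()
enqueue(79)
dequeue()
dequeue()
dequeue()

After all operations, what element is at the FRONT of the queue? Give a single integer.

Answer: 79

Derivation:
enqueue(55): queue = [55]
enqueue(46): queue = [55, 46]
enqueue(17): queue = [55, 46, 17]
enqueue(2): queue = [55, 46, 17, 2]
enqueue(88): queue = [55, 46, 17, 2, 88]
dequeue(): queue = [46, 17, 2, 88]
dequeue(): queue = [17, 2, 88]
enqueue(79): queue = [17, 2, 88, 79]
dequeue(): queue = [2, 88, 79]
dequeue(): queue = [88, 79]
dequeue(): queue = [79]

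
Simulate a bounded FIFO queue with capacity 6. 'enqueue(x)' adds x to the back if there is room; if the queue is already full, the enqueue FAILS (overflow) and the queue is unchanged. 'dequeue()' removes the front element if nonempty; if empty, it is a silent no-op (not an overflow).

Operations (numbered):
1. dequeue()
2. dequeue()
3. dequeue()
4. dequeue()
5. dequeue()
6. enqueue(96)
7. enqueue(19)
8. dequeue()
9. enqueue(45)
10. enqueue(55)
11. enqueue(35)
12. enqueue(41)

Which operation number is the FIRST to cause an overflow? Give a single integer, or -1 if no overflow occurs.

Answer: -1

Derivation:
1. dequeue(): empty, no-op, size=0
2. dequeue(): empty, no-op, size=0
3. dequeue(): empty, no-op, size=0
4. dequeue(): empty, no-op, size=0
5. dequeue(): empty, no-op, size=0
6. enqueue(96): size=1
7. enqueue(19): size=2
8. dequeue(): size=1
9. enqueue(45): size=2
10. enqueue(55): size=3
11. enqueue(35): size=4
12. enqueue(41): size=5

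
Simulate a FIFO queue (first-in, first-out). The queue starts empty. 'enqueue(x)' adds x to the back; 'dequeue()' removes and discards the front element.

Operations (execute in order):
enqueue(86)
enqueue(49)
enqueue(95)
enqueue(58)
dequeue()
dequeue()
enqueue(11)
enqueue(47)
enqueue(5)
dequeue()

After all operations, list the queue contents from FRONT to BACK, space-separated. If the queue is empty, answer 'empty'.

Answer: 58 11 47 5

Derivation:
enqueue(86): [86]
enqueue(49): [86, 49]
enqueue(95): [86, 49, 95]
enqueue(58): [86, 49, 95, 58]
dequeue(): [49, 95, 58]
dequeue(): [95, 58]
enqueue(11): [95, 58, 11]
enqueue(47): [95, 58, 11, 47]
enqueue(5): [95, 58, 11, 47, 5]
dequeue(): [58, 11, 47, 5]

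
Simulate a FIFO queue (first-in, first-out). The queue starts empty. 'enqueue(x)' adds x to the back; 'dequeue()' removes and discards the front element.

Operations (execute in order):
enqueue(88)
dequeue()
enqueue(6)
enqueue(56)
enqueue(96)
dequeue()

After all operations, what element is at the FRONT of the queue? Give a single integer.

enqueue(88): queue = [88]
dequeue(): queue = []
enqueue(6): queue = [6]
enqueue(56): queue = [6, 56]
enqueue(96): queue = [6, 56, 96]
dequeue(): queue = [56, 96]

Answer: 56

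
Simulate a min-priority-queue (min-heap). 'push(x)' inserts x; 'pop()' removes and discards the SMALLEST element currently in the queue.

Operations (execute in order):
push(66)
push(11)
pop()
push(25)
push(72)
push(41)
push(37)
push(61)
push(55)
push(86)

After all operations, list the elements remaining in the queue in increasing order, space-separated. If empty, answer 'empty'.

push(66): heap contents = [66]
push(11): heap contents = [11, 66]
pop() → 11: heap contents = [66]
push(25): heap contents = [25, 66]
push(72): heap contents = [25, 66, 72]
push(41): heap contents = [25, 41, 66, 72]
push(37): heap contents = [25, 37, 41, 66, 72]
push(61): heap contents = [25, 37, 41, 61, 66, 72]
push(55): heap contents = [25, 37, 41, 55, 61, 66, 72]
push(86): heap contents = [25, 37, 41, 55, 61, 66, 72, 86]

Answer: 25 37 41 55 61 66 72 86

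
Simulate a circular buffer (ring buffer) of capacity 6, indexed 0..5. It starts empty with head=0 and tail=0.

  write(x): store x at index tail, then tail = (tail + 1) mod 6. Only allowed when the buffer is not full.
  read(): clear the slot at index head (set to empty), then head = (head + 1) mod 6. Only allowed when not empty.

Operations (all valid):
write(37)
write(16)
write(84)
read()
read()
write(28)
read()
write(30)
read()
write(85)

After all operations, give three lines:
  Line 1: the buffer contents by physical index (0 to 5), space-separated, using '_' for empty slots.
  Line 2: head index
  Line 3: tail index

write(37): buf=[37 _ _ _ _ _], head=0, tail=1, size=1
write(16): buf=[37 16 _ _ _ _], head=0, tail=2, size=2
write(84): buf=[37 16 84 _ _ _], head=0, tail=3, size=3
read(): buf=[_ 16 84 _ _ _], head=1, tail=3, size=2
read(): buf=[_ _ 84 _ _ _], head=2, tail=3, size=1
write(28): buf=[_ _ 84 28 _ _], head=2, tail=4, size=2
read(): buf=[_ _ _ 28 _ _], head=3, tail=4, size=1
write(30): buf=[_ _ _ 28 30 _], head=3, tail=5, size=2
read(): buf=[_ _ _ _ 30 _], head=4, tail=5, size=1
write(85): buf=[_ _ _ _ 30 85], head=4, tail=0, size=2

Answer: _ _ _ _ 30 85
4
0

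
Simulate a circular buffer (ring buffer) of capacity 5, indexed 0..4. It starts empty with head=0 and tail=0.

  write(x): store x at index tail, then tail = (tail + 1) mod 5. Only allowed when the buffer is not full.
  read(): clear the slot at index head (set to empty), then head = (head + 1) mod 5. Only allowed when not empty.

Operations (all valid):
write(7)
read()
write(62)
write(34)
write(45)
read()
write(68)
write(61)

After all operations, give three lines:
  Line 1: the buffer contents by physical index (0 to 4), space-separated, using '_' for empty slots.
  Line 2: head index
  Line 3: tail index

write(7): buf=[7 _ _ _ _], head=0, tail=1, size=1
read(): buf=[_ _ _ _ _], head=1, tail=1, size=0
write(62): buf=[_ 62 _ _ _], head=1, tail=2, size=1
write(34): buf=[_ 62 34 _ _], head=1, tail=3, size=2
write(45): buf=[_ 62 34 45 _], head=1, tail=4, size=3
read(): buf=[_ _ 34 45 _], head=2, tail=4, size=2
write(68): buf=[_ _ 34 45 68], head=2, tail=0, size=3
write(61): buf=[61 _ 34 45 68], head=2, tail=1, size=4

Answer: 61 _ 34 45 68
2
1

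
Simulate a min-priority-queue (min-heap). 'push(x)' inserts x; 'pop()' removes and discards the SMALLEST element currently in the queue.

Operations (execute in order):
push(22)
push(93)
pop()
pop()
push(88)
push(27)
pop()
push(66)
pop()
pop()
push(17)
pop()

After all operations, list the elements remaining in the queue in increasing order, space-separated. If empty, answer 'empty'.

push(22): heap contents = [22]
push(93): heap contents = [22, 93]
pop() → 22: heap contents = [93]
pop() → 93: heap contents = []
push(88): heap contents = [88]
push(27): heap contents = [27, 88]
pop() → 27: heap contents = [88]
push(66): heap contents = [66, 88]
pop() → 66: heap contents = [88]
pop() → 88: heap contents = []
push(17): heap contents = [17]
pop() → 17: heap contents = []

Answer: empty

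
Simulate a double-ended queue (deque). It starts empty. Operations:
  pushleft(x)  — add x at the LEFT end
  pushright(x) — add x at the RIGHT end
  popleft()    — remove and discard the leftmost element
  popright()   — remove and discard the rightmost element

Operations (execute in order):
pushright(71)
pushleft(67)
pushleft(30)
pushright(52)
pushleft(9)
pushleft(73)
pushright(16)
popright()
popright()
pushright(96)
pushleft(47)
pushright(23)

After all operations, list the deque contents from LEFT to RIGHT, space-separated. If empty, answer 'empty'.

Answer: 47 73 9 30 67 71 96 23

Derivation:
pushright(71): [71]
pushleft(67): [67, 71]
pushleft(30): [30, 67, 71]
pushright(52): [30, 67, 71, 52]
pushleft(9): [9, 30, 67, 71, 52]
pushleft(73): [73, 9, 30, 67, 71, 52]
pushright(16): [73, 9, 30, 67, 71, 52, 16]
popright(): [73, 9, 30, 67, 71, 52]
popright(): [73, 9, 30, 67, 71]
pushright(96): [73, 9, 30, 67, 71, 96]
pushleft(47): [47, 73, 9, 30, 67, 71, 96]
pushright(23): [47, 73, 9, 30, 67, 71, 96, 23]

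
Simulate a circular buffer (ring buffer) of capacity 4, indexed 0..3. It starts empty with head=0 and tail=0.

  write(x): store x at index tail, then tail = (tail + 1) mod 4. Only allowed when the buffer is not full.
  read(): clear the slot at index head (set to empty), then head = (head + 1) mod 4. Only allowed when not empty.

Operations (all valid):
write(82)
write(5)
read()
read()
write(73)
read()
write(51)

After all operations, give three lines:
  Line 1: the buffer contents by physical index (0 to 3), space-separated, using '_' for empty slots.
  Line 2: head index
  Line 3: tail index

write(82): buf=[82 _ _ _], head=0, tail=1, size=1
write(5): buf=[82 5 _ _], head=0, tail=2, size=2
read(): buf=[_ 5 _ _], head=1, tail=2, size=1
read(): buf=[_ _ _ _], head=2, tail=2, size=0
write(73): buf=[_ _ 73 _], head=2, tail=3, size=1
read(): buf=[_ _ _ _], head=3, tail=3, size=0
write(51): buf=[_ _ _ 51], head=3, tail=0, size=1

Answer: _ _ _ 51
3
0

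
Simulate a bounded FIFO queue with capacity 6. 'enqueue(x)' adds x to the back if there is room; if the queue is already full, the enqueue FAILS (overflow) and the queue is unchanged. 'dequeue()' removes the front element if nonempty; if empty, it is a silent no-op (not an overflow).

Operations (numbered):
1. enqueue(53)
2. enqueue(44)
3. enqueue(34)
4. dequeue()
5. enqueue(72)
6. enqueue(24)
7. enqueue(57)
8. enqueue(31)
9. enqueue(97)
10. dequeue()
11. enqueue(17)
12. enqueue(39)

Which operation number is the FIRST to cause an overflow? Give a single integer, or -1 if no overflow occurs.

Answer: 9

Derivation:
1. enqueue(53): size=1
2. enqueue(44): size=2
3. enqueue(34): size=3
4. dequeue(): size=2
5. enqueue(72): size=3
6. enqueue(24): size=4
7. enqueue(57): size=5
8. enqueue(31): size=6
9. enqueue(97): size=6=cap → OVERFLOW (fail)
10. dequeue(): size=5
11. enqueue(17): size=6
12. enqueue(39): size=6=cap → OVERFLOW (fail)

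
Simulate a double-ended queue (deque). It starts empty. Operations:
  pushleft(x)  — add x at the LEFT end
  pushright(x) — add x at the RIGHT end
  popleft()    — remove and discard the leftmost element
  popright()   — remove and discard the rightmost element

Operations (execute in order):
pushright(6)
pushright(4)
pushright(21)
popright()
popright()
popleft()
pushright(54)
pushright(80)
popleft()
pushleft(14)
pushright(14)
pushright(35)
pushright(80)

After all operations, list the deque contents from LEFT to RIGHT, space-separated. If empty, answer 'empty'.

Answer: 14 80 14 35 80

Derivation:
pushright(6): [6]
pushright(4): [6, 4]
pushright(21): [6, 4, 21]
popright(): [6, 4]
popright(): [6]
popleft(): []
pushright(54): [54]
pushright(80): [54, 80]
popleft(): [80]
pushleft(14): [14, 80]
pushright(14): [14, 80, 14]
pushright(35): [14, 80, 14, 35]
pushright(80): [14, 80, 14, 35, 80]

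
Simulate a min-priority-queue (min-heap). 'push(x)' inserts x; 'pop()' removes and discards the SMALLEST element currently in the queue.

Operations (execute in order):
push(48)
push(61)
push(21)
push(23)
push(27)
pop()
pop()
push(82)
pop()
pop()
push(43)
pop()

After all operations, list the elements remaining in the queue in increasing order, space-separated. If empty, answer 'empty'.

Answer: 61 82

Derivation:
push(48): heap contents = [48]
push(61): heap contents = [48, 61]
push(21): heap contents = [21, 48, 61]
push(23): heap contents = [21, 23, 48, 61]
push(27): heap contents = [21, 23, 27, 48, 61]
pop() → 21: heap contents = [23, 27, 48, 61]
pop() → 23: heap contents = [27, 48, 61]
push(82): heap contents = [27, 48, 61, 82]
pop() → 27: heap contents = [48, 61, 82]
pop() → 48: heap contents = [61, 82]
push(43): heap contents = [43, 61, 82]
pop() → 43: heap contents = [61, 82]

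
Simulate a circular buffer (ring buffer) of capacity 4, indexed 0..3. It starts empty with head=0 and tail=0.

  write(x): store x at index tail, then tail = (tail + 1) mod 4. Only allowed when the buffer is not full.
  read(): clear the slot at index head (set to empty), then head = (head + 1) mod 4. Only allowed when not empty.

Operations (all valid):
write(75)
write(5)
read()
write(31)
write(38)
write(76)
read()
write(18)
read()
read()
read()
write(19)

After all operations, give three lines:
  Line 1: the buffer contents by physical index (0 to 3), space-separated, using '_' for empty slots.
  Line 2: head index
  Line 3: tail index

Answer: _ 18 19 _
1
3

Derivation:
write(75): buf=[75 _ _ _], head=0, tail=1, size=1
write(5): buf=[75 5 _ _], head=0, tail=2, size=2
read(): buf=[_ 5 _ _], head=1, tail=2, size=1
write(31): buf=[_ 5 31 _], head=1, tail=3, size=2
write(38): buf=[_ 5 31 38], head=1, tail=0, size=3
write(76): buf=[76 5 31 38], head=1, tail=1, size=4
read(): buf=[76 _ 31 38], head=2, tail=1, size=3
write(18): buf=[76 18 31 38], head=2, tail=2, size=4
read(): buf=[76 18 _ 38], head=3, tail=2, size=3
read(): buf=[76 18 _ _], head=0, tail=2, size=2
read(): buf=[_ 18 _ _], head=1, tail=2, size=1
write(19): buf=[_ 18 19 _], head=1, tail=3, size=2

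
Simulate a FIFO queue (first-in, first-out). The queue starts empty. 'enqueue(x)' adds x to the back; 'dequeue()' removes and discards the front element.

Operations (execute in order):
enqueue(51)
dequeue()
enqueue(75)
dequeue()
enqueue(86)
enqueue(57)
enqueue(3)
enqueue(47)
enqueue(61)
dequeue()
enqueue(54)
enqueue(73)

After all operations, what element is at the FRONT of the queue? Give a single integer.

enqueue(51): queue = [51]
dequeue(): queue = []
enqueue(75): queue = [75]
dequeue(): queue = []
enqueue(86): queue = [86]
enqueue(57): queue = [86, 57]
enqueue(3): queue = [86, 57, 3]
enqueue(47): queue = [86, 57, 3, 47]
enqueue(61): queue = [86, 57, 3, 47, 61]
dequeue(): queue = [57, 3, 47, 61]
enqueue(54): queue = [57, 3, 47, 61, 54]
enqueue(73): queue = [57, 3, 47, 61, 54, 73]

Answer: 57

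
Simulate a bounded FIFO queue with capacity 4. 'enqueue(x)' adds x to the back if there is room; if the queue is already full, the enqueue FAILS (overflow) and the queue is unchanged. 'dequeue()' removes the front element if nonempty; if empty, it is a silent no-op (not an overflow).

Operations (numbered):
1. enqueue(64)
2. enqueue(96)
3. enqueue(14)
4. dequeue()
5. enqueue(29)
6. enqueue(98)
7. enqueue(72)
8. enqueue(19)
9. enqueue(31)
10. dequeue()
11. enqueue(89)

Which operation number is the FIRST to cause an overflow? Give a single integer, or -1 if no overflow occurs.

Answer: 7

Derivation:
1. enqueue(64): size=1
2. enqueue(96): size=2
3. enqueue(14): size=3
4. dequeue(): size=2
5. enqueue(29): size=3
6. enqueue(98): size=4
7. enqueue(72): size=4=cap → OVERFLOW (fail)
8. enqueue(19): size=4=cap → OVERFLOW (fail)
9. enqueue(31): size=4=cap → OVERFLOW (fail)
10. dequeue(): size=3
11. enqueue(89): size=4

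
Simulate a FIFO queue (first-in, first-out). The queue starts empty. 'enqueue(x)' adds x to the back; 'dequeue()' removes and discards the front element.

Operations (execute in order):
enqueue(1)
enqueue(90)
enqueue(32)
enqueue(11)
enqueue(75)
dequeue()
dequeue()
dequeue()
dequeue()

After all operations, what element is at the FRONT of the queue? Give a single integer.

enqueue(1): queue = [1]
enqueue(90): queue = [1, 90]
enqueue(32): queue = [1, 90, 32]
enqueue(11): queue = [1, 90, 32, 11]
enqueue(75): queue = [1, 90, 32, 11, 75]
dequeue(): queue = [90, 32, 11, 75]
dequeue(): queue = [32, 11, 75]
dequeue(): queue = [11, 75]
dequeue(): queue = [75]

Answer: 75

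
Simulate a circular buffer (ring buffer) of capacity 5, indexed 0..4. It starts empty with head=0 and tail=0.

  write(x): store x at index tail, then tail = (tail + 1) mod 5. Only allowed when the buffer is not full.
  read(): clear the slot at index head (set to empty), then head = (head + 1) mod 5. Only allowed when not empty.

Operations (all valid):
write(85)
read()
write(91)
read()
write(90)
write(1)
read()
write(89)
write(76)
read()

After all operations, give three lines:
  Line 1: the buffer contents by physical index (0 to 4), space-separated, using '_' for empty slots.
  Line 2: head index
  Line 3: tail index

Answer: 76 _ _ _ 89
4
1

Derivation:
write(85): buf=[85 _ _ _ _], head=0, tail=1, size=1
read(): buf=[_ _ _ _ _], head=1, tail=1, size=0
write(91): buf=[_ 91 _ _ _], head=1, tail=2, size=1
read(): buf=[_ _ _ _ _], head=2, tail=2, size=0
write(90): buf=[_ _ 90 _ _], head=2, tail=3, size=1
write(1): buf=[_ _ 90 1 _], head=2, tail=4, size=2
read(): buf=[_ _ _ 1 _], head=3, tail=4, size=1
write(89): buf=[_ _ _ 1 89], head=3, tail=0, size=2
write(76): buf=[76 _ _ 1 89], head=3, tail=1, size=3
read(): buf=[76 _ _ _ 89], head=4, tail=1, size=2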